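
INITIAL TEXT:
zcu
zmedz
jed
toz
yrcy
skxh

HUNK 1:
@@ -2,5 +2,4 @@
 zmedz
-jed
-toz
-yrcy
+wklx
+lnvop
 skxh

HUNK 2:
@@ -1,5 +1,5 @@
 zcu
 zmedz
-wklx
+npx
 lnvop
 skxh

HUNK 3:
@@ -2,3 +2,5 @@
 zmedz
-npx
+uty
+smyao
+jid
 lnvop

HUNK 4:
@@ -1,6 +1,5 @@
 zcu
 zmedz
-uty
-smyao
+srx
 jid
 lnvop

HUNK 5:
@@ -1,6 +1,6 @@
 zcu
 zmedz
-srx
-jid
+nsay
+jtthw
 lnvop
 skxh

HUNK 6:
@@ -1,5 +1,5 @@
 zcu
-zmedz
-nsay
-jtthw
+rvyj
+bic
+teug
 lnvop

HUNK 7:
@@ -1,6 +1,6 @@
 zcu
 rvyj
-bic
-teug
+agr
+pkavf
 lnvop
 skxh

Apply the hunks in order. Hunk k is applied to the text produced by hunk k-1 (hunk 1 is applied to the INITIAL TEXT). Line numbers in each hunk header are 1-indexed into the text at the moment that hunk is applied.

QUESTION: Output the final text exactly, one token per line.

Hunk 1: at line 2 remove [jed,toz,yrcy] add [wklx,lnvop] -> 5 lines: zcu zmedz wklx lnvop skxh
Hunk 2: at line 1 remove [wklx] add [npx] -> 5 lines: zcu zmedz npx lnvop skxh
Hunk 3: at line 2 remove [npx] add [uty,smyao,jid] -> 7 lines: zcu zmedz uty smyao jid lnvop skxh
Hunk 4: at line 1 remove [uty,smyao] add [srx] -> 6 lines: zcu zmedz srx jid lnvop skxh
Hunk 5: at line 1 remove [srx,jid] add [nsay,jtthw] -> 6 lines: zcu zmedz nsay jtthw lnvop skxh
Hunk 6: at line 1 remove [zmedz,nsay,jtthw] add [rvyj,bic,teug] -> 6 lines: zcu rvyj bic teug lnvop skxh
Hunk 7: at line 1 remove [bic,teug] add [agr,pkavf] -> 6 lines: zcu rvyj agr pkavf lnvop skxh

Answer: zcu
rvyj
agr
pkavf
lnvop
skxh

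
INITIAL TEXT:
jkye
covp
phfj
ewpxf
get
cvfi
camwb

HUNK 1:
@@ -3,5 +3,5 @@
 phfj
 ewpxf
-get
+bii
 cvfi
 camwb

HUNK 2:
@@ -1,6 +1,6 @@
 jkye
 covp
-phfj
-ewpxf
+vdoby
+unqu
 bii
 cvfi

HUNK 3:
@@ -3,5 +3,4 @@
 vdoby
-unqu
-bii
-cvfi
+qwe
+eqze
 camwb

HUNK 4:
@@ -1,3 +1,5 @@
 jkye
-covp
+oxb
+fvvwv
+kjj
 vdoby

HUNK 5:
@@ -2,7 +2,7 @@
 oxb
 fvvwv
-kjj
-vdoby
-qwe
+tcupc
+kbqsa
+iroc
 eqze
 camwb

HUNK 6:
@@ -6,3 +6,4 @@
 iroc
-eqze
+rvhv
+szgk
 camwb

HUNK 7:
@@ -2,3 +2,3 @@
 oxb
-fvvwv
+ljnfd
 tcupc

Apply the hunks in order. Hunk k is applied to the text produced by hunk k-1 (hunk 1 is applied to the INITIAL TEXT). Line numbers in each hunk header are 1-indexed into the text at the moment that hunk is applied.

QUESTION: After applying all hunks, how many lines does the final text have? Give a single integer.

Hunk 1: at line 3 remove [get] add [bii] -> 7 lines: jkye covp phfj ewpxf bii cvfi camwb
Hunk 2: at line 1 remove [phfj,ewpxf] add [vdoby,unqu] -> 7 lines: jkye covp vdoby unqu bii cvfi camwb
Hunk 3: at line 3 remove [unqu,bii,cvfi] add [qwe,eqze] -> 6 lines: jkye covp vdoby qwe eqze camwb
Hunk 4: at line 1 remove [covp] add [oxb,fvvwv,kjj] -> 8 lines: jkye oxb fvvwv kjj vdoby qwe eqze camwb
Hunk 5: at line 2 remove [kjj,vdoby,qwe] add [tcupc,kbqsa,iroc] -> 8 lines: jkye oxb fvvwv tcupc kbqsa iroc eqze camwb
Hunk 6: at line 6 remove [eqze] add [rvhv,szgk] -> 9 lines: jkye oxb fvvwv tcupc kbqsa iroc rvhv szgk camwb
Hunk 7: at line 2 remove [fvvwv] add [ljnfd] -> 9 lines: jkye oxb ljnfd tcupc kbqsa iroc rvhv szgk camwb
Final line count: 9

Answer: 9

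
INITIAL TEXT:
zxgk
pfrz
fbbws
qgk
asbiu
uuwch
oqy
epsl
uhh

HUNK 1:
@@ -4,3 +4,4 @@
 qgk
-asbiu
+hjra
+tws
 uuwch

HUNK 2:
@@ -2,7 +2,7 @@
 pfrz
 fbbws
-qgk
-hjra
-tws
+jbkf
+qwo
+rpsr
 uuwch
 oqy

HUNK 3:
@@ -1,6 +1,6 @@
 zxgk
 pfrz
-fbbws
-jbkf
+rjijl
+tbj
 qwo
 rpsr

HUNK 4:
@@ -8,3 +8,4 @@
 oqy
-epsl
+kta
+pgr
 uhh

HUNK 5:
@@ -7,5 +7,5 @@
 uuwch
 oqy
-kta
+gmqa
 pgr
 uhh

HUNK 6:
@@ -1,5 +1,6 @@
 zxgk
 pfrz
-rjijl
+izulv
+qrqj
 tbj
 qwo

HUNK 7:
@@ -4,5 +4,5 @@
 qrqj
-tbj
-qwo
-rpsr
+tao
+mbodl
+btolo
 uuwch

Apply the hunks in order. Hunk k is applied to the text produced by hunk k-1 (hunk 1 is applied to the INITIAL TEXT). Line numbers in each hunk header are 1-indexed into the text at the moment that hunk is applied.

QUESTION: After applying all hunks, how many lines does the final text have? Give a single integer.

Answer: 12

Derivation:
Hunk 1: at line 4 remove [asbiu] add [hjra,tws] -> 10 lines: zxgk pfrz fbbws qgk hjra tws uuwch oqy epsl uhh
Hunk 2: at line 2 remove [qgk,hjra,tws] add [jbkf,qwo,rpsr] -> 10 lines: zxgk pfrz fbbws jbkf qwo rpsr uuwch oqy epsl uhh
Hunk 3: at line 1 remove [fbbws,jbkf] add [rjijl,tbj] -> 10 lines: zxgk pfrz rjijl tbj qwo rpsr uuwch oqy epsl uhh
Hunk 4: at line 8 remove [epsl] add [kta,pgr] -> 11 lines: zxgk pfrz rjijl tbj qwo rpsr uuwch oqy kta pgr uhh
Hunk 5: at line 7 remove [kta] add [gmqa] -> 11 lines: zxgk pfrz rjijl tbj qwo rpsr uuwch oqy gmqa pgr uhh
Hunk 6: at line 1 remove [rjijl] add [izulv,qrqj] -> 12 lines: zxgk pfrz izulv qrqj tbj qwo rpsr uuwch oqy gmqa pgr uhh
Hunk 7: at line 4 remove [tbj,qwo,rpsr] add [tao,mbodl,btolo] -> 12 lines: zxgk pfrz izulv qrqj tao mbodl btolo uuwch oqy gmqa pgr uhh
Final line count: 12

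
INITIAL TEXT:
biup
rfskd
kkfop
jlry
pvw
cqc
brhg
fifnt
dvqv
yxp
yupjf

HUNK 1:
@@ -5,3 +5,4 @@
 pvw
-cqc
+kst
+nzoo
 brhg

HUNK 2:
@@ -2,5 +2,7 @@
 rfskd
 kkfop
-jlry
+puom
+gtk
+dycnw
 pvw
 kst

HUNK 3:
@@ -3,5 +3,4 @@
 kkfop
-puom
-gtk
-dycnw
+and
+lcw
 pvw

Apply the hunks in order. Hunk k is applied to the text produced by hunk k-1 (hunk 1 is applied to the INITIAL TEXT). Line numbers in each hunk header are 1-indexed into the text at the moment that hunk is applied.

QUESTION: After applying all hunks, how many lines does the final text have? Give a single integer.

Answer: 13

Derivation:
Hunk 1: at line 5 remove [cqc] add [kst,nzoo] -> 12 lines: biup rfskd kkfop jlry pvw kst nzoo brhg fifnt dvqv yxp yupjf
Hunk 2: at line 2 remove [jlry] add [puom,gtk,dycnw] -> 14 lines: biup rfskd kkfop puom gtk dycnw pvw kst nzoo brhg fifnt dvqv yxp yupjf
Hunk 3: at line 3 remove [puom,gtk,dycnw] add [and,lcw] -> 13 lines: biup rfskd kkfop and lcw pvw kst nzoo brhg fifnt dvqv yxp yupjf
Final line count: 13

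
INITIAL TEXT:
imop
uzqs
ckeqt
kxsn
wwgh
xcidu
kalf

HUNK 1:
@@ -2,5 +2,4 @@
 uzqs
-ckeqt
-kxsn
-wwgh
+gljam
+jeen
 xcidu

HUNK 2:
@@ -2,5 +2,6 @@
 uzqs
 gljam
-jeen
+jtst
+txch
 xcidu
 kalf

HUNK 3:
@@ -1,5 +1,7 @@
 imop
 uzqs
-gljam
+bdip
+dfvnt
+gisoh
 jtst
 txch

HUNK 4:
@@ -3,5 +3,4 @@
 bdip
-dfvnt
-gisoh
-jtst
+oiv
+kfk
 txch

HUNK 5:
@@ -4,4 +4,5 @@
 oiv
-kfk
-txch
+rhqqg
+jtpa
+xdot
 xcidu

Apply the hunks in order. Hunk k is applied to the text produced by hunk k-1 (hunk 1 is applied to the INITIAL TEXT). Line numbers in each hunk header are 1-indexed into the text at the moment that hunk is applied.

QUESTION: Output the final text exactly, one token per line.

Answer: imop
uzqs
bdip
oiv
rhqqg
jtpa
xdot
xcidu
kalf

Derivation:
Hunk 1: at line 2 remove [ckeqt,kxsn,wwgh] add [gljam,jeen] -> 6 lines: imop uzqs gljam jeen xcidu kalf
Hunk 2: at line 2 remove [jeen] add [jtst,txch] -> 7 lines: imop uzqs gljam jtst txch xcidu kalf
Hunk 3: at line 1 remove [gljam] add [bdip,dfvnt,gisoh] -> 9 lines: imop uzqs bdip dfvnt gisoh jtst txch xcidu kalf
Hunk 4: at line 3 remove [dfvnt,gisoh,jtst] add [oiv,kfk] -> 8 lines: imop uzqs bdip oiv kfk txch xcidu kalf
Hunk 5: at line 4 remove [kfk,txch] add [rhqqg,jtpa,xdot] -> 9 lines: imop uzqs bdip oiv rhqqg jtpa xdot xcidu kalf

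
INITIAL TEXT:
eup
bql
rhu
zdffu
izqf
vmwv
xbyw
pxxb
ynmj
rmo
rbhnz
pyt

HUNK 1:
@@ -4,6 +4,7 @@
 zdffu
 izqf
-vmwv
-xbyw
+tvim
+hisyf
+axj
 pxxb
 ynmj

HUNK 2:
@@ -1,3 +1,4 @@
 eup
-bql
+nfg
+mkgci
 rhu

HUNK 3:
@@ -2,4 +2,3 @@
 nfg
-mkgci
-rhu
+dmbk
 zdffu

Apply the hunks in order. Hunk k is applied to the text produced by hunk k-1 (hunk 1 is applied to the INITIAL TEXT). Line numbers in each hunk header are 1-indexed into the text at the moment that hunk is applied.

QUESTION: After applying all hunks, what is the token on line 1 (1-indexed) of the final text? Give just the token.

Hunk 1: at line 4 remove [vmwv,xbyw] add [tvim,hisyf,axj] -> 13 lines: eup bql rhu zdffu izqf tvim hisyf axj pxxb ynmj rmo rbhnz pyt
Hunk 2: at line 1 remove [bql] add [nfg,mkgci] -> 14 lines: eup nfg mkgci rhu zdffu izqf tvim hisyf axj pxxb ynmj rmo rbhnz pyt
Hunk 3: at line 2 remove [mkgci,rhu] add [dmbk] -> 13 lines: eup nfg dmbk zdffu izqf tvim hisyf axj pxxb ynmj rmo rbhnz pyt
Final line 1: eup

Answer: eup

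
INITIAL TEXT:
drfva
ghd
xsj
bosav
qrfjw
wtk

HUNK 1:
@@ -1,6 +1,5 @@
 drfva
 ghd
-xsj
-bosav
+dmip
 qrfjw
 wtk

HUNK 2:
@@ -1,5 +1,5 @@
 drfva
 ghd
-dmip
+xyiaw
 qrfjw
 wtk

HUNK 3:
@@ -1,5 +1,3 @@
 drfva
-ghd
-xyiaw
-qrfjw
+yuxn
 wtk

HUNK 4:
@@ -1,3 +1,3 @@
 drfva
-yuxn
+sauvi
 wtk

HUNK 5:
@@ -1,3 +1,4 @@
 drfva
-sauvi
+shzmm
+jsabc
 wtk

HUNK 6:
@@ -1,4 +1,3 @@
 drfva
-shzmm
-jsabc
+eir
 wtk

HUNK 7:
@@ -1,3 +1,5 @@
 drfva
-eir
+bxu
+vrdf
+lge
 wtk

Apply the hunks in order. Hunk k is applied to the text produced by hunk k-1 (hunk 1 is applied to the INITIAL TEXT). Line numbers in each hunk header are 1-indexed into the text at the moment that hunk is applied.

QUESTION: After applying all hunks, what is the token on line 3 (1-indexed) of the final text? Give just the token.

Answer: vrdf

Derivation:
Hunk 1: at line 1 remove [xsj,bosav] add [dmip] -> 5 lines: drfva ghd dmip qrfjw wtk
Hunk 2: at line 1 remove [dmip] add [xyiaw] -> 5 lines: drfva ghd xyiaw qrfjw wtk
Hunk 3: at line 1 remove [ghd,xyiaw,qrfjw] add [yuxn] -> 3 lines: drfva yuxn wtk
Hunk 4: at line 1 remove [yuxn] add [sauvi] -> 3 lines: drfva sauvi wtk
Hunk 5: at line 1 remove [sauvi] add [shzmm,jsabc] -> 4 lines: drfva shzmm jsabc wtk
Hunk 6: at line 1 remove [shzmm,jsabc] add [eir] -> 3 lines: drfva eir wtk
Hunk 7: at line 1 remove [eir] add [bxu,vrdf,lge] -> 5 lines: drfva bxu vrdf lge wtk
Final line 3: vrdf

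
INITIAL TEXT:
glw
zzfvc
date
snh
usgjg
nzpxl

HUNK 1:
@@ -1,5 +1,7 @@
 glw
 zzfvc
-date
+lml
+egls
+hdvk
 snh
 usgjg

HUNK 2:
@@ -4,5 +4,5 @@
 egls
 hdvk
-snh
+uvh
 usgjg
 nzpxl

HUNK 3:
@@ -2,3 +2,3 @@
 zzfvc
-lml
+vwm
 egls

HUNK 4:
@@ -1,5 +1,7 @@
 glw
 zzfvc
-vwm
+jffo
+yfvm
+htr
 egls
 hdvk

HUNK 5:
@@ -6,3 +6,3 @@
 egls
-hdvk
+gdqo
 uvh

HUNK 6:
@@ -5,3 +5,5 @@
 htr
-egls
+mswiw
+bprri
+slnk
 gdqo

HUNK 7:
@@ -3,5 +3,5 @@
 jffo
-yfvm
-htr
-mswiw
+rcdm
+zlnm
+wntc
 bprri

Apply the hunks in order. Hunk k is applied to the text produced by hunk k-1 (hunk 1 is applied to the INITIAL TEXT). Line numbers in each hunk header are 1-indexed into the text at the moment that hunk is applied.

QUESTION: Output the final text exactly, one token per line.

Hunk 1: at line 1 remove [date] add [lml,egls,hdvk] -> 8 lines: glw zzfvc lml egls hdvk snh usgjg nzpxl
Hunk 2: at line 4 remove [snh] add [uvh] -> 8 lines: glw zzfvc lml egls hdvk uvh usgjg nzpxl
Hunk 3: at line 2 remove [lml] add [vwm] -> 8 lines: glw zzfvc vwm egls hdvk uvh usgjg nzpxl
Hunk 4: at line 1 remove [vwm] add [jffo,yfvm,htr] -> 10 lines: glw zzfvc jffo yfvm htr egls hdvk uvh usgjg nzpxl
Hunk 5: at line 6 remove [hdvk] add [gdqo] -> 10 lines: glw zzfvc jffo yfvm htr egls gdqo uvh usgjg nzpxl
Hunk 6: at line 5 remove [egls] add [mswiw,bprri,slnk] -> 12 lines: glw zzfvc jffo yfvm htr mswiw bprri slnk gdqo uvh usgjg nzpxl
Hunk 7: at line 3 remove [yfvm,htr,mswiw] add [rcdm,zlnm,wntc] -> 12 lines: glw zzfvc jffo rcdm zlnm wntc bprri slnk gdqo uvh usgjg nzpxl

Answer: glw
zzfvc
jffo
rcdm
zlnm
wntc
bprri
slnk
gdqo
uvh
usgjg
nzpxl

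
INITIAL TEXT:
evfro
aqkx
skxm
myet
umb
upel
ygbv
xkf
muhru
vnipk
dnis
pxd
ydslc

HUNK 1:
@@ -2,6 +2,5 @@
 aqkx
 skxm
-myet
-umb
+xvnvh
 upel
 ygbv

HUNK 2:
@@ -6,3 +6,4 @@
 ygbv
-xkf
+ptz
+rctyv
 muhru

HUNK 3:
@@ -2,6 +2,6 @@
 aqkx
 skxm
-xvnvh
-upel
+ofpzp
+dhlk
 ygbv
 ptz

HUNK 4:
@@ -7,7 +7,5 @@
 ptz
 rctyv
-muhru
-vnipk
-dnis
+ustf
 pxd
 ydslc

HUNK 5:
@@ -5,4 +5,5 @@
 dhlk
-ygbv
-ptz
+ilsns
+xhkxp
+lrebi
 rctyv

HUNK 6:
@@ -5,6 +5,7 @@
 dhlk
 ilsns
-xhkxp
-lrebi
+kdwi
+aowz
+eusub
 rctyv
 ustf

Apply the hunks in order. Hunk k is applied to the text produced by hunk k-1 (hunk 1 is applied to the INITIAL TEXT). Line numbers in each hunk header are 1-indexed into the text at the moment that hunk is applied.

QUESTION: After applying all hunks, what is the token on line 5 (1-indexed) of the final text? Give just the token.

Hunk 1: at line 2 remove [myet,umb] add [xvnvh] -> 12 lines: evfro aqkx skxm xvnvh upel ygbv xkf muhru vnipk dnis pxd ydslc
Hunk 2: at line 6 remove [xkf] add [ptz,rctyv] -> 13 lines: evfro aqkx skxm xvnvh upel ygbv ptz rctyv muhru vnipk dnis pxd ydslc
Hunk 3: at line 2 remove [xvnvh,upel] add [ofpzp,dhlk] -> 13 lines: evfro aqkx skxm ofpzp dhlk ygbv ptz rctyv muhru vnipk dnis pxd ydslc
Hunk 4: at line 7 remove [muhru,vnipk,dnis] add [ustf] -> 11 lines: evfro aqkx skxm ofpzp dhlk ygbv ptz rctyv ustf pxd ydslc
Hunk 5: at line 5 remove [ygbv,ptz] add [ilsns,xhkxp,lrebi] -> 12 lines: evfro aqkx skxm ofpzp dhlk ilsns xhkxp lrebi rctyv ustf pxd ydslc
Hunk 6: at line 5 remove [xhkxp,lrebi] add [kdwi,aowz,eusub] -> 13 lines: evfro aqkx skxm ofpzp dhlk ilsns kdwi aowz eusub rctyv ustf pxd ydslc
Final line 5: dhlk

Answer: dhlk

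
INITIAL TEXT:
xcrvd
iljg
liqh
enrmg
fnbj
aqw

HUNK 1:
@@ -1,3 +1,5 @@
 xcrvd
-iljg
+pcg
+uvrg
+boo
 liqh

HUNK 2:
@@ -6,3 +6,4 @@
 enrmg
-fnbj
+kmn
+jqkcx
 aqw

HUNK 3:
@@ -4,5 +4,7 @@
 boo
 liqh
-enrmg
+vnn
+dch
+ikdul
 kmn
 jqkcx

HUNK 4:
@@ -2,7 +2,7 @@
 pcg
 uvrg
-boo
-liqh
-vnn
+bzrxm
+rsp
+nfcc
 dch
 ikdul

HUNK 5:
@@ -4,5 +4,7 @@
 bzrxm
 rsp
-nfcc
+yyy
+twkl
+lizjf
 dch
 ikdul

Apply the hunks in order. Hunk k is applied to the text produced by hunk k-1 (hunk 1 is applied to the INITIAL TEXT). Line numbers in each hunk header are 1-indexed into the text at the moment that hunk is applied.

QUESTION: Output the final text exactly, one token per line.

Hunk 1: at line 1 remove [iljg] add [pcg,uvrg,boo] -> 8 lines: xcrvd pcg uvrg boo liqh enrmg fnbj aqw
Hunk 2: at line 6 remove [fnbj] add [kmn,jqkcx] -> 9 lines: xcrvd pcg uvrg boo liqh enrmg kmn jqkcx aqw
Hunk 3: at line 4 remove [enrmg] add [vnn,dch,ikdul] -> 11 lines: xcrvd pcg uvrg boo liqh vnn dch ikdul kmn jqkcx aqw
Hunk 4: at line 2 remove [boo,liqh,vnn] add [bzrxm,rsp,nfcc] -> 11 lines: xcrvd pcg uvrg bzrxm rsp nfcc dch ikdul kmn jqkcx aqw
Hunk 5: at line 4 remove [nfcc] add [yyy,twkl,lizjf] -> 13 lines: xcrvd pcg uvrg bzrxm rsp yyy twkl lizjf dch ikdul kmn jqkcx aqw

Answer: xcrvd
pcg
uvrg
bzrxm
rsp
yyy
twkl
lizjf
dch
ikdul
kmn
jqkcx
aqw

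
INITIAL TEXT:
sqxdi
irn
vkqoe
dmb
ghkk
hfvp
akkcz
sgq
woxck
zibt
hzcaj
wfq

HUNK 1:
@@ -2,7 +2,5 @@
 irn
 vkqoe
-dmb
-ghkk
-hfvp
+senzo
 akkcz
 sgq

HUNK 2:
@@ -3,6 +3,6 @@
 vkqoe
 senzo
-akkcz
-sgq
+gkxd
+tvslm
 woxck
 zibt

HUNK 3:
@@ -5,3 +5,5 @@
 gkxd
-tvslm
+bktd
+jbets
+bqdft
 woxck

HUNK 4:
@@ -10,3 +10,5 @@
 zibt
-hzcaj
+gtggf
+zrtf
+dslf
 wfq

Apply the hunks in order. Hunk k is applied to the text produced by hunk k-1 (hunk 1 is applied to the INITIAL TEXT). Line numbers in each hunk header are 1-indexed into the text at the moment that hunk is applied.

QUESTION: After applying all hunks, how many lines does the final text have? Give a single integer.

Answer: 14

Derivation:
Hunk 1: at line 2 remove [dmb,ghkk,hfvp] add [senzo] -> 10 lines: sqxdi irn vkqoe senzo akkcz sgq woxck zibt hzcaj wfq
Hunk 2: at line 3 remove [akkcz,sgq] add [gkxd,tvslm] -> 10 lines: sqxdi irn vkqoe senzo gkxd tvslm woxck zibt hzcaj wfq
Hunk 3: at line 5 remove [tvslm] add [bktd,jbets,bqdft] -> 12 lines: sqxdi irn vkqoe senzo gkxd bktd jbets bqdft woxck zibt hzcaj wfq
Hunk 4: at line 10 remove [hzcaj] add [gtggf,zrtf,dslf] -> 14 lines: sqxdi irn vkqoe senzo gkxd bktd jbets bqdft woxck zibt gtggf zrtf dslf wfq
Final line count: 14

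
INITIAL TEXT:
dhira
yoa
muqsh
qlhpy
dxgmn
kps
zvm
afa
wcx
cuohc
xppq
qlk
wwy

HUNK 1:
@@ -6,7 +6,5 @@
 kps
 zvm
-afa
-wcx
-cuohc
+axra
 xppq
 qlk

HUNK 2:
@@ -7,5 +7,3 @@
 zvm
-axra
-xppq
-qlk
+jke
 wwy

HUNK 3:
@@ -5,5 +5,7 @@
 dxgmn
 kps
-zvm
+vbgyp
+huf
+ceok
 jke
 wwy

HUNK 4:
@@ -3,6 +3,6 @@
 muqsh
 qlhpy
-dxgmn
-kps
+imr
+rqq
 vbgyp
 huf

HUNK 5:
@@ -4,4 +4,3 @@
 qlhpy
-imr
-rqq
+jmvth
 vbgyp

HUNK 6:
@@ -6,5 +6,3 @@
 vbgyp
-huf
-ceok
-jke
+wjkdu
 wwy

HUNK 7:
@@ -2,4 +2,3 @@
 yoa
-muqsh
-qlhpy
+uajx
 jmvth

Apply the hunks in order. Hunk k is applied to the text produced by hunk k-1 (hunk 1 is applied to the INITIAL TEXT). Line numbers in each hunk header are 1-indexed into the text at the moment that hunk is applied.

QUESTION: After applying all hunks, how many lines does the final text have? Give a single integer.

Hunk 1: at line 6 remove [afa,wcx,cuohc] add [axra] -> 11 lines: dhira yoa muqsh qlhpy dxgmn kps zvm axra xppq qlk wwy
Hunk 2: at line 7 remove [axra,xppq,qlk] add [jke] -> 9 lines: dhira yoa muqsh qlhpy dxgmn kps zvm jke wwy
Hunk 3: at line 5 remove [zvm] add [vbgyp,huf,ceok] -> 11 lines: dhira yoa muqsh qlhpy dxgmn kps vbgyp huf ceok jke wwy
Hunk 4: at line 3 remove [dxgmn,kps] add [imr,rqq] -> 11 lines: dhira yoa muqsh qlhpy imr rqq vbgyp huf ceok jke wwy
Hunk 5: at line 4 remove [imr,rqq] add [jmvth] -> 10 lines: dhira yoa muqsh qlhpy jmvth vbgyp huf ceok jke wwy
Hunk 6: at line 6 remove [huf,ceok,jke] add [wjkdu] -> 8 lines: dhira yoa muqsh qlhpy jmvth vbgyp wjkdu wwy
Hunk 7: at line 2 remove [muqsh,qlhpy] add [uajx] -> 7 lines: dhira yoa uajx jmvth vbgyp wjkdu wwy
Final line count: 7

Answer: 7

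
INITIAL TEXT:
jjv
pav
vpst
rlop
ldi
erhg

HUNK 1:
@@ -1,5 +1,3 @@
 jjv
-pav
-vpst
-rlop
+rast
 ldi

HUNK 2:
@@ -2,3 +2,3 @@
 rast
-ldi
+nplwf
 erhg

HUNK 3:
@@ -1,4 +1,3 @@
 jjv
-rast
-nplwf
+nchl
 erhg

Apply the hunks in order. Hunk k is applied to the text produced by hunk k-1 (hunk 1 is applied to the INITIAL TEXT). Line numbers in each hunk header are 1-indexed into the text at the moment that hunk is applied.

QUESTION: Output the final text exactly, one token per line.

Hunk 1: at line 1 remove [pav,vpst,rlop] add [rast] -> 4 lines: jjv rast ldi erhg
Hunk 2: at line 2 remove [ldi] add [nplwf] -> 4 lines: jjv rast nplwf erhg
Hunk 3: at line 1 remove [rast,nplwf] add [nchl] -> 3 lines: jjv nchl erhg

Answer: jjv
nchl
erhg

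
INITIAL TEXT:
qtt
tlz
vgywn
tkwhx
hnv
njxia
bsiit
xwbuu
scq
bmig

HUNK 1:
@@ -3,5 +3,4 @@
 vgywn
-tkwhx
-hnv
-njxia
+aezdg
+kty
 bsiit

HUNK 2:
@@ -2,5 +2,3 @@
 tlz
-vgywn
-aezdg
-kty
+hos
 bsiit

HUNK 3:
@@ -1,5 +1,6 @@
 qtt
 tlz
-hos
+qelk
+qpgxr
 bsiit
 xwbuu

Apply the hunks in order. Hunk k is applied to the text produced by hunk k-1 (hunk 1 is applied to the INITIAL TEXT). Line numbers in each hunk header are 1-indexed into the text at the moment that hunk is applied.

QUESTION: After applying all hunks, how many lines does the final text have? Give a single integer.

Hunk 1: at line 3 remove [tkwhx,hnv,njxia] add [aezdg,kty] -> 9 lines: qtt tlz vgywn aezdg kty bsiit xwbuu scq bmig
Hunk 2: at line 2 remove [vgywn,aezdg,kty] add [hos] -> 7 lines: qtt tlz hos bsiit xwbuu scq bmig
Hunk 3: at line 1 remove [hos] add [qelk,qpgxr] -> 8 lines: qtt tlz qelk qpgxr bsiit xwbuu scq bmig
Final line count: 8

Answer: 8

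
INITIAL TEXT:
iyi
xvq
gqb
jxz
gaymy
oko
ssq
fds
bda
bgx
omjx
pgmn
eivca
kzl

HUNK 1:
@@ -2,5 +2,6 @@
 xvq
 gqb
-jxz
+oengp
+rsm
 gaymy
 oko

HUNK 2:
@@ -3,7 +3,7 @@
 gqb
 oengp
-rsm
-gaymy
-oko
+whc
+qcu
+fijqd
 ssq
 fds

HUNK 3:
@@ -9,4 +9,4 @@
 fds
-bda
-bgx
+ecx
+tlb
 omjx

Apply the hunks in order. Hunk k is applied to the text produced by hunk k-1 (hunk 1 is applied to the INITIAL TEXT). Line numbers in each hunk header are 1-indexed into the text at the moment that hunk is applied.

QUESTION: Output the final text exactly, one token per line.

Hunk 1: at line 2 remove [jxz] add [oengp,rsm] -> 15 lines: iyi xvq gqb oengp rsm gaymy oko ssq fds bda bgx omjx pgmn eivca kzl
Hunk 2: at line 3 remove [rsm,gaymy,oko] add [whc,qcu,fijqd] -> 15 lines: iyi xvq gqb oengp whc qcu fijqd ssq fds bda bgx omjx pgmn eivca kzl
Hunk 3: at line 9 remove [bda,bgx] add [ecx,tlb] -> 15 lines: iyi xvq gqb oengp whc qcu fijqd ssq fds ecx tlb omjx pgmn eivca kzl

Answer: iyi
xvq
gqb
oengp
whc
qcu
fijqd
ssq
fds
ecx
tlb
omjx
pgmn
eivca
kzl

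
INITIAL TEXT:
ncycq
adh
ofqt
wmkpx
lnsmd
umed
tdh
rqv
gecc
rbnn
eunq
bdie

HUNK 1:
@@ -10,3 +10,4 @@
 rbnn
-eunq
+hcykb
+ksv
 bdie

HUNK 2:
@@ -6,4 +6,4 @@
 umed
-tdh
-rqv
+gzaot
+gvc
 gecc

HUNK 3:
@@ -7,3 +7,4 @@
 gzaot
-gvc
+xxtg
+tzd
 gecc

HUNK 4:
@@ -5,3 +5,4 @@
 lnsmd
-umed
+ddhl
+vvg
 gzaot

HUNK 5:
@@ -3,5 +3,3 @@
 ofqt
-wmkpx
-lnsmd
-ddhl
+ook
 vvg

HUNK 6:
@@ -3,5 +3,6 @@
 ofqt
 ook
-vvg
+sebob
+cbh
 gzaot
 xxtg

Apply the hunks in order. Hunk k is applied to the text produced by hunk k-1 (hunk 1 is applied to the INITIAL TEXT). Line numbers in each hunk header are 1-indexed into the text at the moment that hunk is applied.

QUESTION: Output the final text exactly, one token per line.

Hunk 1: at line 10 remove [eunq] add [hcykb,ksv] -> 13 lines: ncycq adh ofqt wmkpx lnsmd umed tdh rqv gecc rbnn hcykb ksv bdie
Hunk 2: at line 6 remove [tdh,rqv] add [gzaot,gvc] -> 13 lines: ncycq adh ofqt wmkpx lnsmd umed gzaot gvc gecc rbnn hcykb ksv bdie
Hunk 3: at line 7 remove [gvc] add [xxtg,tzd] -> 14 lines: ncycq adh ofqt wmkpx lnsmd umed gzaot xxtg tzd gecc rbnn hcykb ksv bdie
Hunk 4: at line 5 remove [umed] add [ddhl,vvg] -> 15 lines: ncycq adh ofqt wmkpx lnsmd ddhl vvg gzaot xxtg tzd gecc rbnn hcykb ksv bdie
Hunk 5: at line 3 remove [wmkpx,lnsmd,ddhl] add [ook] -> 13 lines: ncycq adh ofqt ook vvg gzaot xxtg tzd gecc rbnn hcykb ksv bdie
Hunk 6: at line 3 remove [vvg] add [sebob,cbh] -> 14 lines: ncycq adh ofqt ook sebob cbh gzaot xxtg tzd gecc rbnn hcykb ksv bdie

Answer: ncycq
adh
ofqt
ook
sebob
cbh
gzaot
xxtg
tzd
gecc
rbnn
hcykb
ksv
bdie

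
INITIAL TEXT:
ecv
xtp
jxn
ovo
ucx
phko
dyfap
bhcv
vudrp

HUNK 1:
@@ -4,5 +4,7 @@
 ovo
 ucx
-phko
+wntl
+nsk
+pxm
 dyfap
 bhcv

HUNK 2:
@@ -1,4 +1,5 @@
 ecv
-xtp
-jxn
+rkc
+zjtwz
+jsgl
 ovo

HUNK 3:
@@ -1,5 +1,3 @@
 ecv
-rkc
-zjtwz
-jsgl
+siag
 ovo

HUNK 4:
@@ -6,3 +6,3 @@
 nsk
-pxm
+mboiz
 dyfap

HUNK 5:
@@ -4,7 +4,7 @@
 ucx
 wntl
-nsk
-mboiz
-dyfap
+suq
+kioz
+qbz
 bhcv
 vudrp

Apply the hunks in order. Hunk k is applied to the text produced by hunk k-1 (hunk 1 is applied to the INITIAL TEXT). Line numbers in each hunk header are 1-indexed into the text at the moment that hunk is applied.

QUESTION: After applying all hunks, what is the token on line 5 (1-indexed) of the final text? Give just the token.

Answer: wntl

Derivation:
Hunk 1: at line 4 remove [phko] add [wntl,nsk,pxm] -> 11 lines: ecv xtp jxn ovo ucx wntl nsk pxm dyfap bhcv vudrp
Hunk 2: at line 1 remove [xtp,jxn] add [rkc,zjtwz,jsgl] -> 12 lines: ecv rkc zjtwz jsgl ovo ucx wntl nsk pxm dyfap bhcv vudrp
Hunk 3: at line 1 remove [rkc,zjtwz,jsgl] add [siag] -> 10 lines: ecv siag ovo ucx wntl nsk pxm dyfap bhcv vudrp
Hunk 4: at line 6 remove [pxm] add [mboiz] -> 10 lines: ecv siag ovo ucx wntl nsk mboiz dyfap bhcv vudrp
Hunk 5: at line 4 remove [nsk,mboiz,dyfap] add [suq,kioz,qbz] -> 10 lines: ecv siag ovo ucx wntl suq kioz qbz bhcv vudrp
Final line 5: wntl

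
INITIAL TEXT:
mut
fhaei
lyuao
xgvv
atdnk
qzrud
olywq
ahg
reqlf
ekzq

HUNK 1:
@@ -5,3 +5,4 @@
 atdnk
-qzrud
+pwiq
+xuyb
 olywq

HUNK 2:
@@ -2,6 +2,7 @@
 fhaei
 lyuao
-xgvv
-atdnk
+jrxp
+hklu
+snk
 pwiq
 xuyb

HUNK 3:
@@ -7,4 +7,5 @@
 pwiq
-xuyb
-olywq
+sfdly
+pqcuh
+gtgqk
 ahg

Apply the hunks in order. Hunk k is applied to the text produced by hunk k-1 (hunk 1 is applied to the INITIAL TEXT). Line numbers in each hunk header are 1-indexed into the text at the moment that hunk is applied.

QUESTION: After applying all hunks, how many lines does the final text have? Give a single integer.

Answer: 13

Derivation:
Hunk 1: at line 5 remove [qzrud] add [pwiq,xuyb] -> 11 lines: mut fhaei lyuao xgvv atdnk pwiq xuyb olywq ahg reqlf ekzq
Hunk 2: at line 2 remove [xgvv,atdnk] add [jrxp,hklu,snk] -> 12 lines: mut fhaei lyuao jrxp hklu snk pwiq xuyb olywq ahg reqlf ekzq
Hunk 3: at line 7 remove [xuyb,olywq] add [sfdly,pqcuh,gtgqk] -> 13 lines: mut fhaei lyuao jrxp hklu snk pwiq sfdly pqcuh gtgqk ahg reqlf ekzq
Final line count: 13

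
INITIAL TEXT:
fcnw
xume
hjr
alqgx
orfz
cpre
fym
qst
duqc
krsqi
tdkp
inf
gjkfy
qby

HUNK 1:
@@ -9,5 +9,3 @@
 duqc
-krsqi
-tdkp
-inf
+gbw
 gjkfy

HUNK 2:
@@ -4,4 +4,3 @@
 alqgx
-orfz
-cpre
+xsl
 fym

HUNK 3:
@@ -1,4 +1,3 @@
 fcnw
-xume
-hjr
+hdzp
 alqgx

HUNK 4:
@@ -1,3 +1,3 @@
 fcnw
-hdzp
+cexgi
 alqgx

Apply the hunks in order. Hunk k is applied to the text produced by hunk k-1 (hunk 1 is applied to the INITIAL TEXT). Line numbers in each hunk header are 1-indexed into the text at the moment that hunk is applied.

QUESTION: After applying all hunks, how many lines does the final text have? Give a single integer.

Hunk 1: at line 9 remove [krsqi,tdkp,inf] add [gbw] -> 12 lines: fcnw xume hjr alqgx orfz cpre fym qst duqc gbw gjkfy qby
Hunk 2: at line 4 remove [orfz,cpre] add [xsl] -> 11 lines: fcnw xume hjr alqgx xsl fym qst duqc gbw gjkfy qby
Hunk 3: at line 1 remove [xume,hjr] add [hdzp] -> 10 lines: fcnw hdzp alqgx xsl fym qst duqc gbw gjkfy qby
Hunk 4: at line 1 remove [hdzp] add [cexgi] -> 10 lines: fcnw cexgi alqgx xsl fym qst duqc gbw gjkfy qby
Final line count: 10

Answer: 10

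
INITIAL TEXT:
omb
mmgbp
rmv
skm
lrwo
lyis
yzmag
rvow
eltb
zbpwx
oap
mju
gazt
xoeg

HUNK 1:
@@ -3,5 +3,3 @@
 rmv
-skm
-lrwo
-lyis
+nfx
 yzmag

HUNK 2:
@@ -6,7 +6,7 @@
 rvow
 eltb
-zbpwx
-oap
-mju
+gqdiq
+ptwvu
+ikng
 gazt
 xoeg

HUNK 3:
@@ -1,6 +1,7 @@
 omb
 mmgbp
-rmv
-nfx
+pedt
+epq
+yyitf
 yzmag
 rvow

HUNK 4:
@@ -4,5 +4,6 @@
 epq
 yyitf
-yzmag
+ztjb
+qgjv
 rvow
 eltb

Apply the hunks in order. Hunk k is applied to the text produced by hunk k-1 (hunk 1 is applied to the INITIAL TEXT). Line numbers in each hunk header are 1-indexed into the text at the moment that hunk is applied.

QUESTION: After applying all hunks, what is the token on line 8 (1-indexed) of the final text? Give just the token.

Answer: rvow

Derivation:
Hunk 1: at line 3 remove [skm,lrwo,lyis] add [nfx] -> 12 lines: omb mmgbp rmv nfx yzmag rvow eltb zbpwx oap mju gazt xoeg
Hunk 2: at line 6 remove [zbpwx,oap,mju] add [gqdiq,ptwvu,ikng] -> 12 lines: omb mmgbp rmv nfx yzmag rvow eltb gqdiq ptwvu ikng gazt xoeg
Hunk 3: at line 1 remove [rmv,nfx] add [pedt,epq,yyitf] -> 13 lines: omb mmgbp pedt epq yyitf yzmag rvow eltb gqdiq ptwvu ikng gazt xoeg
Hunk 4: at line 4 remove [yzmag] add [ztjb,qgjv] -> 14 lines: omb mmgbp pedt epq yyitf ztjb qgjv rvow eltb gqdiq ptwvu ikng gazt xoeg
Final line 8: rvow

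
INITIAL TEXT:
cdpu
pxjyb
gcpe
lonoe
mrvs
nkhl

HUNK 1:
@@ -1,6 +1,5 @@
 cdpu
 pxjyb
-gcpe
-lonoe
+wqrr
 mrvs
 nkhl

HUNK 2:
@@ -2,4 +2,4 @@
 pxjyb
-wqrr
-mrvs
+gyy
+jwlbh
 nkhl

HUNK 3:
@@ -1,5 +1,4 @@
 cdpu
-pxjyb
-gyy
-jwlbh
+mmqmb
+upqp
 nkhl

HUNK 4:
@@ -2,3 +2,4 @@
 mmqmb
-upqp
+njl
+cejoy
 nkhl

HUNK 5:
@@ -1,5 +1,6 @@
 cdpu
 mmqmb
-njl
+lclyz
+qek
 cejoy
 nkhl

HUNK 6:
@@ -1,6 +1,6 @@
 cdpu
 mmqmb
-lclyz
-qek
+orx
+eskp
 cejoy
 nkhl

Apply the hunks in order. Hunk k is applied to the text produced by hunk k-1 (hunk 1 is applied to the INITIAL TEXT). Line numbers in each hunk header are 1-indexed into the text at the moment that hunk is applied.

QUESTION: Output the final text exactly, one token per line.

Hunk 1: at line 1 remove [gcpe,lonoe] add [wqrr] -> 5 lines: cdpu pxjyb wqrr mrvs nkhl
Hunk 2: at line 2 remove [wqrr,mrvs] add [gyy,jwlbh] -> 5 lines: cdpu pxjyb gyy jwlbh nkhl
Hunk 3: at line 1 remove [pxjyb,gyy,jwlbh] add [mmqmb,upqp] -> 4 lines: cdpu mmqmb upqp nkhl
Hunk 4: at line 2 remove [upqp] add [njl,cejoy] -> 5 lines: cdpu mmqmb njl cejoy nkhl
Hunk 5: at line 1 remove [njl] add [lclyz,qek] -> 6 lines: cdpu mmqmb lclyz qek cejoy nkhl
Hunk 6: at line 1 remove [lclyz,qek] add [orx,eskp] -> 6 lines: cdpu mmqmb orx eskp cejoy nkhl

Answer: cdpu
mmqmb
orx
eskp
cejoy
nkhl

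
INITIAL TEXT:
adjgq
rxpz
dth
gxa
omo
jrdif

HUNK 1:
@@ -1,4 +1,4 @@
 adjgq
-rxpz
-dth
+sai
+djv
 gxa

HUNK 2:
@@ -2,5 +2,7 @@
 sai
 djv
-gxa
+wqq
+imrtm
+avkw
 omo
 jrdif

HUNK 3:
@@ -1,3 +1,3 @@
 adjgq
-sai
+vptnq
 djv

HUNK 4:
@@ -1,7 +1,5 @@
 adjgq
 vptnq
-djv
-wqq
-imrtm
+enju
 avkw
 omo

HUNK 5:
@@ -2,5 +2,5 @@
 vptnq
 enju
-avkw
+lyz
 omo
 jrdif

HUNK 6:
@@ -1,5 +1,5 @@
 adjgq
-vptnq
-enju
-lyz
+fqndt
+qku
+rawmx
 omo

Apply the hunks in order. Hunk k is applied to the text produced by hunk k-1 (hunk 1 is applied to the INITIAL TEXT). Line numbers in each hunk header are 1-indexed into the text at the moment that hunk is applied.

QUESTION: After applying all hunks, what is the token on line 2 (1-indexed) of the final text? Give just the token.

Answer: fqndt

Derivation:
Hunk 1: at line 1 remove [rxpz,dth] add [sai,djv] -> 6 lines: adjgq sai djv gxa omo jrdif
Hunk 2: at line 2 remove [gxa] add [wqq,imrtm,avkw] -> 8 lines: adjgq sai djv wqq imrtm avkw omo jrdif
Hunk 3: at line 1 remove [sai] add [vptnq] -> 8 lines: adjgq vptnq djv wqq imrtm avkw omo jrdif
Hunk 4: at line 1 remove [djv,wqq,imrtm] add [enju] -> 6 lines: adjgq vptnq enju avkw omo jrdif
Hunk 5: at line 2 remove [avkw] add [lyz] -> 6 lines: adjgq vptnq enju lyz omo jrdif
Hunk 6: at line 1 remove [vptnq,enju,lyz] add [fqndt,qku,rawmx] -> 6 lines: adjgq fqndt qku rawmx omo jrdif
Final line 2: fqndt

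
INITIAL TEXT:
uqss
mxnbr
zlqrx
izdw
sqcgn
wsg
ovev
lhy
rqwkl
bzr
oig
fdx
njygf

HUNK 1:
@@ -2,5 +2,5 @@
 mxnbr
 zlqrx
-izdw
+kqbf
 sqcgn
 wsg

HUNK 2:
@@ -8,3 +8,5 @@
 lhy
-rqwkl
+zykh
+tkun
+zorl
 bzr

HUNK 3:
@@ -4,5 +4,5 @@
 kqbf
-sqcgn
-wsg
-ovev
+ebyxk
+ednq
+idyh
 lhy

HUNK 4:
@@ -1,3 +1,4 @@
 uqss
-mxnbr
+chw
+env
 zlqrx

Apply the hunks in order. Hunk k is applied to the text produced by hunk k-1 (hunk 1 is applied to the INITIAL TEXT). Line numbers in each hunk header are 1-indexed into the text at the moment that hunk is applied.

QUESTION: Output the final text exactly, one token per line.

Answer: uqss
chw
env
zlqrx
kqbf
ebyxk
ednq
idyh
lhy
zykh
tkun
zorl
bzr
oig
fdx
njygf

Derivation:
Hunk 1: at line 2 remove [izdw] add [kqbf] -> 13 lines: uqss mxnbr zlqrx kqbf sqcgn wsg ovev lhy rqwkl bzr oig fdx njygf
Hunk 2: at line 8 remove [rqwkl] add [zykh,tkun,zorl] -> 15 lines: uqss mxnbr zlqrx kqbf sqcgn wsg ovev lhy zykh tkun zorl bzr oig fdx njygf
Hunk 3: at line 4 remove [sqcgn,wsg,ovev] add [ebyxk,ednq,idyh] -> 15 lines: uqss mxnbr zlqrx kqbf ebyxk ednq idyh lhy zykh tkun zorl bzr oig fdx njygf
Hunk 4: at line 1 remove [mxnbr] add [chw,env] -> 16 lines: uqss chw env zlqrx kqbf ebyxk ednq idyh lhy zykh tkun zorl bzr oig fdx njygf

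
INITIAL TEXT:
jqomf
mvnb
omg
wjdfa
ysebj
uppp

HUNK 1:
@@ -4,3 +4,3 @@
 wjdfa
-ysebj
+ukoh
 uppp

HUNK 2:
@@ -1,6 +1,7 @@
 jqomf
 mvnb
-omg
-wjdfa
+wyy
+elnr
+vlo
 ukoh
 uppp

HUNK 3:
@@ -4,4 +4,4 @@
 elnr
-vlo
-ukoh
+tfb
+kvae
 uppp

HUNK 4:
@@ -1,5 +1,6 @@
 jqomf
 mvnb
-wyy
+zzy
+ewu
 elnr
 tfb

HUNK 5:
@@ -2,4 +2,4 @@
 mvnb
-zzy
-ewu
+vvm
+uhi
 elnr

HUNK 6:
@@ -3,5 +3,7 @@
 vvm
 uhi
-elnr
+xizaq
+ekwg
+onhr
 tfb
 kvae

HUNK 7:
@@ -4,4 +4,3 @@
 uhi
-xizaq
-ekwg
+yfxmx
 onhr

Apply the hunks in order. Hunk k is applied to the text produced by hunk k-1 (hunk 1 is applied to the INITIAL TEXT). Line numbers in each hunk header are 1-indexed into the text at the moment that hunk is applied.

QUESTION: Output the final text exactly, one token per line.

Hunk 1: at line 4 remove [ysebj] add [ukoh] -> 6 lines: jqomf mvnb omg wjdfa ukoh uppp
Hunk 2: at line 1 remove [omg,wjdfa] add [wyy,elnr,vlo] -> 7 lines: jqomf mvnb wyy elnr vlo ukoh uppp
Hunk 3: at line 4 remove [vlo,ukoh] add [tfb,kvae] -> 7 lines: jqomf mvnb wyy elnr tfb kvae uppp
Hunk 4: at line 1 remove [wyy] add [zzy,ewu] -> 8 lines: jqomf mvnb zzy ewu elnr tfb kvae uppp
Hunk 5: at line 2 remove [zzy,ewu] add [vvm,uhi] -> 8 lines: jqomf mvnb vvm uhi elnr tfb kvae uppp
Hunk 6: at line 3 remove [elnr] add [xizaq,ekwg,onhr] -> 10 lines: jqomf mvnb vvm uhi xizaq ekwg onhr tfb kvae uppp
Hunk 7: at line 4 remove [xizaq,ekwg] add [yfxmx] -> 9 lines: jqomf mvnb vvm uhi yfxmx onhr tfb kvae uppp

Answer: jqomf
mvnb
vvm
uhi
yfxmx
onhr
tfb
kvae
uppp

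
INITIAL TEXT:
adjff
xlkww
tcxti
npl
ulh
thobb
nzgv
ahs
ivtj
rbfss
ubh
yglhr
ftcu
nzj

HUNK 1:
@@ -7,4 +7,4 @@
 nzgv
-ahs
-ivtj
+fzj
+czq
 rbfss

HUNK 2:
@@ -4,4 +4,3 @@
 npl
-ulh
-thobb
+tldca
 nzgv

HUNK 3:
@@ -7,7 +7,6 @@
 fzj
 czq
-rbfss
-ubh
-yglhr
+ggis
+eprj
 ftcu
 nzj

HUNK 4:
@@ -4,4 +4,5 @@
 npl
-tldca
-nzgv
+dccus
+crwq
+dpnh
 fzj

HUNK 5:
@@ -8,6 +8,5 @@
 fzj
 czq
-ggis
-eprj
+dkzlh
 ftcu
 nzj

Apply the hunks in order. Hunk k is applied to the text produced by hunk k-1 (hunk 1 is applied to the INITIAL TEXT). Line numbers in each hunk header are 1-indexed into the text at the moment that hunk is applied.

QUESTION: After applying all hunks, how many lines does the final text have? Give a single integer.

Hunk 1: at line 7 remove [ahs,ivtj] add [fzj,czq] -> 14 lines: adjff xlkww tcxti npl ulh thobb nzgv fzj czq rbfss ubh yglhr ftcu nzj
Hunk 2: at line 4 remove [ulh,thobb] add [tldca] -> 13 lines: adjff xlkww tcxti npl tldca nzgv fzj czq rbfss ubh yglhr ftcu nzj
Hunk 3: at line 7 remove [rbfss,ubh,yglhr] add [ggis,eprj] -> 12 lines: adjff xlkww tcxti npl tldca nzgv fzj czq ggis eprj ftcu nzj
Hunk 4: at line 4 remove [tldca,nzgv] add [dccus,crwq,dpnh] -> 13 lines: adjff xlkww tcxti npl dccus crwq dpnh fzj czq ggis eprj ftcu nzj
Hunk 5: at line 8 remove [ggis,eprj] add [dkzlh] -> 12 lines: adjff xlkww tcxti npl dccus crwq dpnh fzj czq dkzlh ftcu nzj
Final line count: 12

Answer: 12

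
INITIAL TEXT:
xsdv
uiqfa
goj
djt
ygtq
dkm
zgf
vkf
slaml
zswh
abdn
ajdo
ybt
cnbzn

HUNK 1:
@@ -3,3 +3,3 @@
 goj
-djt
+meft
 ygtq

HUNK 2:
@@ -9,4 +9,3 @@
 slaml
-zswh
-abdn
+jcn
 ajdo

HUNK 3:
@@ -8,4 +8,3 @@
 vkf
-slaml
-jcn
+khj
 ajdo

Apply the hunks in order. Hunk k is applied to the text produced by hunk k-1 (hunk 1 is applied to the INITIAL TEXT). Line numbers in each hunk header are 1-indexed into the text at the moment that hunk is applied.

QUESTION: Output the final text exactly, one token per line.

Hunk 1: at line 3 remove [djt] add [meft] -> 14 lines: xsdv uiqfa goj meft ygtq dkm zgf vkf slaml zswh abdn ajdo ybt cnbzn
Hunk 2: at line 9 remove [zswh,abdn] add [jcn] -> 13 lines: xsdv uiqfa goj meft ygtq dkm zgf vkf slaml jcn ajdo ybt cnbzn
Hunk 3: at line 8 remove [slaml,jcn] add [khj] -> 12 lines: xsdv uiqfa goj meft ygtq dkm zgf vkf khj ajdo ybt cnbzn

Answer: xsdv
uiqfa
goj
meft
ygtq
dkm
zgf
vkf
khj
ajdo
ybt
cnbzn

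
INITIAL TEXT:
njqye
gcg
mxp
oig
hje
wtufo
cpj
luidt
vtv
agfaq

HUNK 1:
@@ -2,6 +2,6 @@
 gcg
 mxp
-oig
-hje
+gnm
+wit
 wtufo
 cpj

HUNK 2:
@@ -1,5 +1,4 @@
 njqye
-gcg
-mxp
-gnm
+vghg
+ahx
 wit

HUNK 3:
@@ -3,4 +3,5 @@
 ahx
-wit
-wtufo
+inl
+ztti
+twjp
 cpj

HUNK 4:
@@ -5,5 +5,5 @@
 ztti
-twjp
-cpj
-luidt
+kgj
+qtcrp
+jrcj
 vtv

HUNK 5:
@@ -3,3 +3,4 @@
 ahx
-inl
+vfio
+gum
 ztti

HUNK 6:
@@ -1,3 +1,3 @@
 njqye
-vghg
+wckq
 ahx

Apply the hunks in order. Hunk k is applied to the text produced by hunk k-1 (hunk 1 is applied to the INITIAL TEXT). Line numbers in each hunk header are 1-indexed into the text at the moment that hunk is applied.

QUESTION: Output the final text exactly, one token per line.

Hunk 1: at line 2 remove [oig,hje] add [gnm,wit] -> 10 lines: njqye gcg mxp gnm wit wtufo cpj luidt vtv agfaq
Hunk 2: at line 1 remove [gcg,mxp,gnm] add [vghg,ahx] -> 9 lines: njqye vghg ahx wit wtufo cpj luidt vtv agfaq
Hunk 3: at line 3 remove [wit,wtufo] add [inl,ztti,twjp] -> 10 lines: njqye vghg ahx inl ztti twjp cpj luidt vtv agfaq
Hunk 4: at line 5 remove [twjp,cpj,luidt] add [kgj,qtcrp,jrcj] -> 10 lines: njqye vghg ahx inl ztti kgj qtcrp jrcj vtv agfaq
Hunk 5: at line 3 remove [inl] add [vfio,gum] -> 11 lines: njqye vghg ahx vfio gum ztti kgj qtcrp jrcj vtv agfaq
Hunk 6: at line 1 remove [vghg] add [wckq] -> 11 lines: njqye wckq ahx vfio gum ztti kgj qtcrp jrcj vtv agfaq

Answer: njqye
wckq
ahx
vfio
gum
ztti
kgj
qtcrp
jrcj
vtv
agfaq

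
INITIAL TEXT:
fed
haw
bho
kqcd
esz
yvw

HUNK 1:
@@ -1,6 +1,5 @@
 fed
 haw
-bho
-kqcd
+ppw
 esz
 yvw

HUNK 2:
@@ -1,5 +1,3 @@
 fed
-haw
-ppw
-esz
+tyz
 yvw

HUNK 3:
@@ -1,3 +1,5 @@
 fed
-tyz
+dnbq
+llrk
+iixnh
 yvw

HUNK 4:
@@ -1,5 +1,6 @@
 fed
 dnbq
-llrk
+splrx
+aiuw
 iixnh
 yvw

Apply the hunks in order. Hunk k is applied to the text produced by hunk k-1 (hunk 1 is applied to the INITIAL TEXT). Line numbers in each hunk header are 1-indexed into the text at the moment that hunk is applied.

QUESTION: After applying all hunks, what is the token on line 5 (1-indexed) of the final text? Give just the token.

Hunk 1: at line 1 remove [bho,kqcd] add [ppw] -> 5 lines: fed haw ppw esz yvw
Hunk 2: at line 1 remove [haw,ppw,esz] add [tyz] -> 3 lines: fed tyz yvw
Hunk 3: at line 1 remove [tyz] add [dnbq,llrk,iixnh] -> 5 lines: fed dnbq llrk iixnh yvw
Hunk 4: at line 1 remove [llrk] add [splrx,aiuw] -> 6 lines: fed dnbq splrx aiuw iixnh yvw
Final line 5: iixnh

Answer: iixnh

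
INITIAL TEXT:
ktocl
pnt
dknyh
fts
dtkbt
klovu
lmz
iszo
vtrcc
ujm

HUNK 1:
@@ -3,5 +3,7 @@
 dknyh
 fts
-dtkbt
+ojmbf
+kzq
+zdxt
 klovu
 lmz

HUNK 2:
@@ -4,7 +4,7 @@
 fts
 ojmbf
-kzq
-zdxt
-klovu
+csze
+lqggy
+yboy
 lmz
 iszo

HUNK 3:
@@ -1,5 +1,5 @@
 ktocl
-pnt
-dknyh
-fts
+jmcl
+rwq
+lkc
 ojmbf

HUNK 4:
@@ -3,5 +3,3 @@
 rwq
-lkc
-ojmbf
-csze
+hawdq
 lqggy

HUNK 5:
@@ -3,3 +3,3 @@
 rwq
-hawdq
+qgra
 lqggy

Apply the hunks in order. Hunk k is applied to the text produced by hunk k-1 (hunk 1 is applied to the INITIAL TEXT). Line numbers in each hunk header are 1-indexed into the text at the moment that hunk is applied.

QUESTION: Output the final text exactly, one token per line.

Hunk 1: at line 3 remove [dtkbt] add [ojmbf,kzq,zdxt] -> 12 lines: ktocl pnt dknyh fts ojmbf kzq zdxt klovu lmz iszo vtrcc ujm
Hunk 2: at line 4 remove [kzq,zdxt,klovu] add [csze,lqggy,yboy] -> 12 lines: ktocl pnt dknyh fts ojmbf csze lqggy yboy lmz iszo vtrcc ujm
Hunk 3: at line 1 remove [pnt,dknyh,fts] add [jmcl,rwq,lkc] -> 12 lines: ktocl jmcl rwq lkc ojmbf csze lqggy yboy lmz iszo vtrcc ujm
Hunk 4: at line 3 remove [lkc,ojmbf,csze] add [hawdq] -> 10 lines: ktocl jmcl rwq hawdq lqggy yboy lmz iszo vtrcc ujm
Hunk 5: at line 3 remove [hawdq] add [qgra] -> 10 lines: ktocl jmcl rwq qgra lqggy yboy lmz iszo vtrcc ujm

Answer: ktocl
jmcl
rwq
qgra
lqggy
yboy
lmz
iszo
vtrcc
ujm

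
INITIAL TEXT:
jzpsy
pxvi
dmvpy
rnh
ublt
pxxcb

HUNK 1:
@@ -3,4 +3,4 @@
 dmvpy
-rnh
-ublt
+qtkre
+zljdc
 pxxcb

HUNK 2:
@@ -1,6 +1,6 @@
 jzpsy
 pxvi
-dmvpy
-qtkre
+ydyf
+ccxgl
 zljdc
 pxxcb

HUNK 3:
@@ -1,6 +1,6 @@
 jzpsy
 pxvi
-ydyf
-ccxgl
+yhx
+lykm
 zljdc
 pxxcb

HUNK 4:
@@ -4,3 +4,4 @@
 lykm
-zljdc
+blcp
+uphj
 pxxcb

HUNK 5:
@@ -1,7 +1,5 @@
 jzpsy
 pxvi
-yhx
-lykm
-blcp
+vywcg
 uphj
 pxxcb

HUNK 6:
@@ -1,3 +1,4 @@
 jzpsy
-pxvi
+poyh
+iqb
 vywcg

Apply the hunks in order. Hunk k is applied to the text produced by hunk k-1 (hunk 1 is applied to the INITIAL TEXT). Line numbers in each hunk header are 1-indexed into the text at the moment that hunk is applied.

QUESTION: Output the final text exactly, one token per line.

Hunk 1: at line 3 remove [rnh,ublt] add [qtkre,zljdc] -> 6 lines: jzpsy pxvi dmvpy qtkre zljdc pxxcb
Hunk 2: at line 1 remove [dmvpy,qtkre] add [ydyf,ccxgl] -> 6 lines: jzpsy pxvi ydyf ccxgl zljdc pxxcb
Hunk 3: at line 1 remove [ydyf,ccxgl] add [yhx,lykm] -> 6 lines: jzpsy pxvi yhx lykm zljdc pxxcb
Hunk 4: at line 4 remove [zljdc] add [blcp,uphj] -> 7 lines: jzpsy pxvi yhx lykm blcp uphj pxxcb
Hunk 5: at line 1 remove [yhx,lykm,blcp] add [vywcg] -> 5 lines: jzpsy pxvi vywcg uphj pxxcb
Hunk 6: at line 1 remove [pxvi] add [poyh,iqb] -> 6 lines: jzpsy poyh iqb vywcg uphj pxxcb

Answer: jzpsy
poyh
iqb
vywcg
uphj
pxxcb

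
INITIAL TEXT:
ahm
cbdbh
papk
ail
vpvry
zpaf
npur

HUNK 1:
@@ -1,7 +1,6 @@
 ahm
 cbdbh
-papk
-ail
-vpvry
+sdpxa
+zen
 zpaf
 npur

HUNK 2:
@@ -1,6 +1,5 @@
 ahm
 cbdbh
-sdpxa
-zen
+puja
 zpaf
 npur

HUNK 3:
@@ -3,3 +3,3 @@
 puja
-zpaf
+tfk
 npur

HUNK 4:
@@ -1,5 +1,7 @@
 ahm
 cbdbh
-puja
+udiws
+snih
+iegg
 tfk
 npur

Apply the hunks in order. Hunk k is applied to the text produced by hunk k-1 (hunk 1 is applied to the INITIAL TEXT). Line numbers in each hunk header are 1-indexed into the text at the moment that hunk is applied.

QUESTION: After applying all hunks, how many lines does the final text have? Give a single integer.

Hunk 1: at line 1 remove [papk,ail,vpvry] add [sdpxa,zen] -> 6 lines: ahm cbdbh sdpxa zen zpaf npur
Hunk 2: at line 1 remove [sdpxa,zen] add [puja] -> 5 lines: ahm cbdbh puja zpaf npur
Hunk 3: at line 3 remove [zpaf] add [tfk] -> 5 lines: ahm cbdbh puja tfk npur
Hunk 4: at line 1 remove [puja] add [udiws,snih,iegg] -> 7 lines: ahm cbdbh udiws snih iegg tfk npur
Final line count: 7

Answer: 7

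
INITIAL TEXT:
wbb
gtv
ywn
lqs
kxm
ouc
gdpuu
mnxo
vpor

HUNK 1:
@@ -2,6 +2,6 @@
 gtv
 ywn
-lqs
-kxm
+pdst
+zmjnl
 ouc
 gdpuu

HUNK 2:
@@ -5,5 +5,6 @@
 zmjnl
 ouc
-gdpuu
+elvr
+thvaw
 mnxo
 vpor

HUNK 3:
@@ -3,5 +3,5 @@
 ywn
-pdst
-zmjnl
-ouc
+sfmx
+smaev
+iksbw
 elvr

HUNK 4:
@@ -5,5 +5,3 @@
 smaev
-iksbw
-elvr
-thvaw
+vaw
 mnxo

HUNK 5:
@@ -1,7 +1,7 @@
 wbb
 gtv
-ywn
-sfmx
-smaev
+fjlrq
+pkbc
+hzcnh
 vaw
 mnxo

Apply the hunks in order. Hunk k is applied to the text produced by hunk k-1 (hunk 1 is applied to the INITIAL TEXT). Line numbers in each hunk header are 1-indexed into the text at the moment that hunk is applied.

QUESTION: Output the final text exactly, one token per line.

Answer: wbb
gtv
fjlrq
pkbc
hzcnh
vaw
mnxo
vpor

Derivation:
Hunk 1: at line 2 remove [lqs,kxm] add [pdst,zmjnl] -> 9 lines: wbb gtv ywn pdst zmjnl ouc gdpuu mnxo vpor
Hunk 2: at line 5 remove [gdpuu] add [elvr,thvaw] -> 10 lines: wbb gtv ywn pdst zmjnl ouc elvr thvaw mnxo vpor
Hunk 3: at line 3 remove [pdst,zmjnl,ouc] add [sfmx,smaev,iksbw] -> 10 lines: wbb gtv ywn sfmx smaev iksbw elvr thvaw mnxo vpor
Hunk 4: at line 5 remove [iksbw,elvr,thvaw] add [vaw] -> 8 lines: wbb gtv ywn sfmx smaev vaw mnxo vpor
Hunk 5: at line 1 remove [ywn,sfmx,smaev] add [fjlrq,pkbc,hzcnh] -> 8 lines: wbb gtv fjlrq pkbc hzcnh vaw mnxo vpor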